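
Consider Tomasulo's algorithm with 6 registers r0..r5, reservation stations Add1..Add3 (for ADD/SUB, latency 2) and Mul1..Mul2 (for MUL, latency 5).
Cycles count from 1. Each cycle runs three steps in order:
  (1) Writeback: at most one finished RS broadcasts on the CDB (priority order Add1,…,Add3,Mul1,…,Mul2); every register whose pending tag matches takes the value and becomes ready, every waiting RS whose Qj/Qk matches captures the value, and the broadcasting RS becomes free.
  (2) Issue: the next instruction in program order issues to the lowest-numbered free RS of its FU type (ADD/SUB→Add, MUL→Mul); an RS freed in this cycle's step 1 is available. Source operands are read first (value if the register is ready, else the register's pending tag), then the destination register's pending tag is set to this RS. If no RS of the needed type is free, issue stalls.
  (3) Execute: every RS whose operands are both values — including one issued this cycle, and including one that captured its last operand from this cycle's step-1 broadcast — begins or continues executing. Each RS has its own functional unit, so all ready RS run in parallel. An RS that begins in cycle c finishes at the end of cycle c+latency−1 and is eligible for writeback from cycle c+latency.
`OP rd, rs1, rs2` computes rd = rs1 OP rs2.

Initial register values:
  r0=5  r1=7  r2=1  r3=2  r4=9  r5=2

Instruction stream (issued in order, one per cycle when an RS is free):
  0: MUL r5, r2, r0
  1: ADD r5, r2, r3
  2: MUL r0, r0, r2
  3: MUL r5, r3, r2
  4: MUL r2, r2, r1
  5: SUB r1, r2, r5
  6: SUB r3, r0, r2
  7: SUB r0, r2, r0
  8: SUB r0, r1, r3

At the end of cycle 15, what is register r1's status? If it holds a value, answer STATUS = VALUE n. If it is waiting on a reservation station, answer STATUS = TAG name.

  c1: issue MUL r5<-Mul1  regs: r0:5,r1:7,r2:1,r3:2,r4:9,r5:Mul1
  c2: issue ADD r5<-Add1  regs: r0:5,r1:7,r2:1,r3:2,r4:9,r5:Add1
  c3: issue MUL r0<-Mul2  regs: r0:Mul2,r1:7,r2:1,r3:2,r4:9,r5:Add1
  c4: CDB Add1=3; stall  regs: r0:Mul2,r1:7,r2:1,r3:2,r4:9,r5:3
  c5: stall  regs: r0:Mul2,r1:7,r2:1,r3:2,r4:9,r5:3
  c6: CDB Mul1=5; issue MUL r5<-Mul1  regs: r0:Mul2,r1:7,r2:1,r3:2,r4:9,r5:Mul1
  c7: stall  regs: r0:Mul2,r1:7,r2:1,r3:2,r4:9,r5:Mul1
  c8: CDB Mul2=5; issue MUL r2<-Mul2  regs: r0:5,r1:7,r2:Mul2,r3:2,r4:9,r5:Mul1
  c9: issue SUB r1<-Add1  regs: r0:5,r1:Add1,r2:Mul2,r3:2,r4:9,r5:Mul1
  c10: issue SUB r3<-Add2  regs: r0:5,r1:Add1,r2:Mul2,r3:Add2,r4:9,r5:Mul1
  c11: CDB Mul1=2; issue SUB r0<-Add3  regs: r0:Add3,r1:Add1,r2:Mul2,r3:Add2,r4:9,r5:2
  c12: stall  regs: r0:Add3,r1:Add1,r2:Mul2,r3:Add2,r4:9,r5:2
  c13: CDB Mul2=7; stall  regs: r0:Add3,r1:Add1,r2:7,r3:Add2,r4:9,r5:2
  c14: stall  regs: r0:Add3,r1:Add1,r2:7,r3:Add2,r4:9,r5:2
  c15: CDB Add1=5; issue SUB r0<-Add1  regs: r0:Add1,r1:5,r2:7,r3:Add2,r4:9,r5:2

STATUS = VALUE 5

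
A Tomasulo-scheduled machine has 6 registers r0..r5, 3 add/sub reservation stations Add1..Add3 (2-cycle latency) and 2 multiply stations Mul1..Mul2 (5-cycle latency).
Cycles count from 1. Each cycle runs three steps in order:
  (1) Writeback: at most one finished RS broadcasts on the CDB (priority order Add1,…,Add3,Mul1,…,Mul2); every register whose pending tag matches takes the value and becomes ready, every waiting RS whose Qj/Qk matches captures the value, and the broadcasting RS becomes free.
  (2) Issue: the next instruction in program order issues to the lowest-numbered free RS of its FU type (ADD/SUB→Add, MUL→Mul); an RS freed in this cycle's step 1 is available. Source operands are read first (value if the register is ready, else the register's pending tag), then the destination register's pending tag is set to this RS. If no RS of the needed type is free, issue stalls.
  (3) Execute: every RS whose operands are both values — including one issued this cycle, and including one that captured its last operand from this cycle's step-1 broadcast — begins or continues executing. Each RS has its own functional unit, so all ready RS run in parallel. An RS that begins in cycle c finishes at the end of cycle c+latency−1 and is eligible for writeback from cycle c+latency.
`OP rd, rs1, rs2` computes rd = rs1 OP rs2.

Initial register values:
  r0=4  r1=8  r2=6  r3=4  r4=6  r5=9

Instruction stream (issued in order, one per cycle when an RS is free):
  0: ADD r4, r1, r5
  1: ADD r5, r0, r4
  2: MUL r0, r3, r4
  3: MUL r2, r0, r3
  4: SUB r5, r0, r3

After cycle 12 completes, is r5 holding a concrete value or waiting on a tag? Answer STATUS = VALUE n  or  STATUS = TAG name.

STATUS = VALUE 64

c1: issue ADD r4<-Add1 | r0:4,r1:8,r2:6,r3:4,r4:Add1,r5:9
c2: issue ADD r5<-Add2 | r0:4,r1:8,r2:6,r3:4,r4:Add1,r5:Add2
c3: CDB Add1=17; issue MUL r0<-Mul1 | r0:Mul1,r1:8,r2:6,r3:4,r4:17,r5:Add2
c4: issue MUL r2<-Mul2 | r0:Mul1,r1:8,r2:Mul2,r3:4,r4:17,r5:Add2
c5: CDB Add2=21; issue SUB r5<-Add1 | r0:Mul1,r1:8,r2:Mul2,r3:4,r4:17,r5:Add1
c6: - | r0:Mul1,r1:8,r2:Mul2,r3:4,r4:17,r5:Add1
c7: - | r0:Mul1,r1:8,r2:Mul2,r3:4,r4:17,r5:Add1
c8: CDB Mul1=68 | r0:68,r1:8,r2:Mul2,r3:4,r4:17,r5:Add1
c9: - | r0:68,r1:8,r2:Mul2,r3:4,r4:17,r5:Add1
c10: CDB Add1=64 | r0:68,r1:8,r2:Mul2,r3:4,r4:17,r5:64
c11: - | r0:68,r1:8,r2:Mul2,r3:4,r4:17,r5:64
c12: - | r0:68,r1:8,r2:Mul2,r3:4,r4:17,r5:64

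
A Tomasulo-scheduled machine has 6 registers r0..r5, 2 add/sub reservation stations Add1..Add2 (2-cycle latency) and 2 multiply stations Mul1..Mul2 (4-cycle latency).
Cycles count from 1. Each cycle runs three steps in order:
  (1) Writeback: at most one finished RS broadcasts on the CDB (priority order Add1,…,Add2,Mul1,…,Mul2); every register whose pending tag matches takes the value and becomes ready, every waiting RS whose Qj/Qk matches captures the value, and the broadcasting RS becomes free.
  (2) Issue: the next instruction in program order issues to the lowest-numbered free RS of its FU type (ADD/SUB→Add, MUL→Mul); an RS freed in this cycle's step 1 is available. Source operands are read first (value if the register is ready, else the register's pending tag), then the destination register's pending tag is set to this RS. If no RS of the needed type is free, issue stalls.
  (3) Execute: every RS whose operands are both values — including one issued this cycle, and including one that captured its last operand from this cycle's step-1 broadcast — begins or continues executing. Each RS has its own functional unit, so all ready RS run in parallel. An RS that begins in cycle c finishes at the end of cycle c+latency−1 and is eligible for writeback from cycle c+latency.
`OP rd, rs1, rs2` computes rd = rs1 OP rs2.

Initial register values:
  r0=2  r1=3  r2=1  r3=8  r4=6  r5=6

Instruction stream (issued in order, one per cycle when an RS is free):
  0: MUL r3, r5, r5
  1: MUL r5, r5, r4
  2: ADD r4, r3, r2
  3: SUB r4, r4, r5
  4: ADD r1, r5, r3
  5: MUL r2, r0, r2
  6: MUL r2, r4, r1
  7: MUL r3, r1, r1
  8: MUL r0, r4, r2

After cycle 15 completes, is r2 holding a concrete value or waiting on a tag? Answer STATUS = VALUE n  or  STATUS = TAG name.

c1: issue MUL r3<-Mul1 | r0:2,r1:3,r2:1,r3:Mul1,r4:6,r5:6
c2: issue MUL r5<-Mul2 | r0:2,r1:3,r2:1,r3:Mul1,r4:6,r5:Mul2
c3: issue ADD r4<-Add1 | r0:2,r1:3,r2:1,r3:Mul1,r4:Add1,r5:Mul2
c4: issue SUB r4<-Add2 | r0:2,r1:3,r2:1,r3:Mul1,r4:Add2,r5:Mul2
c5: CDB Mul1=36; stall | r0:2,r1:3,r2:1,r3:36,r4:Add2,r5:Mul2
c6: CDB Mul2=36; stall | r0:2,r1:3,r2:1,r3:36,r4:Add2,r5:36
c7: CDB Add1=37; issue ADD r1<-Add1 | r0:2,r1:Add1,r2:1,r3:36,r4:Add2,r5:36
c8: issue MUL r2<-Mul1 | r0:2,r1:Add1,r2:Mul1,r3:36,r4:Add2,r5:36
c9: CDB Add1=72; issue MUL r2<-Mul2 | r0:2,r1:72,r2:Mul2,r3:36,r4:Add2,r5:36
c10: CDB Add2=1; stall | r0:2,r1:72,r2:Mul2,r3:36,r4:1,r5:36
c11: stall | r0:2,r1:72,r2:Mul2,r3:36,r4:1,r5:36
c12: CDB Mul1=2; issue MUL r3<-Mul1 | r0:2,r1:72,r2:Mul2,r3:Mul1,r4:1,r5:36
c13: stall | r0:2,r1:72,r2:Mul2,r3:Mul1,r4:1,r5:36
c14: CDB Mul2=72; issue MUL r0<-Mul2 | r0:Mul2,r1:72,r2:72,r3:Mul1,r4:1,r5:36
c15: - | r0:Mul2,r1:72,r2:72,r3:Mul1,r4:1,r5:36

STATUS = VALUE 72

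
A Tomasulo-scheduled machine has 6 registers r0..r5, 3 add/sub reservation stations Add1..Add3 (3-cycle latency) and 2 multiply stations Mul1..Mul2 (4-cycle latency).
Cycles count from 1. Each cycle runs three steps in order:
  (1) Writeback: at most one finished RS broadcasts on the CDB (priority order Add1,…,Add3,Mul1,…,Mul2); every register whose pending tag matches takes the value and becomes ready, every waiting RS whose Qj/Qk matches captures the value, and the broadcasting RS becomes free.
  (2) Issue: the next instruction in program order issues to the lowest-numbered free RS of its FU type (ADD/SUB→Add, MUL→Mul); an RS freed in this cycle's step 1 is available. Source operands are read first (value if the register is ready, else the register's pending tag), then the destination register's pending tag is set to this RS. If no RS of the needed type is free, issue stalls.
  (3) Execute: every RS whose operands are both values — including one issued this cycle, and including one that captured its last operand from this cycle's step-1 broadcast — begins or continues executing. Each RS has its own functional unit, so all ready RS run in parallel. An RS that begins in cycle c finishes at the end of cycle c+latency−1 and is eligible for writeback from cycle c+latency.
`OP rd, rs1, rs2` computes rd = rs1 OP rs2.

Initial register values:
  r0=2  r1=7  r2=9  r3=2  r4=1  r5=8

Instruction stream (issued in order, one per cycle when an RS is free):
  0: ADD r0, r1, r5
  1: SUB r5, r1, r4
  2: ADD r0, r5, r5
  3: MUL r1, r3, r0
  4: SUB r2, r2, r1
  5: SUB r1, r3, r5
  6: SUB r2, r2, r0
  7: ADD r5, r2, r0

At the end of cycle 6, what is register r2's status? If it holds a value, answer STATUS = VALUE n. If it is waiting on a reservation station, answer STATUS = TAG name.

cycle 1: issue ADD r0<-Add1 // r0:Add1,r1:7,r2:9,r3:2,r4:1,r5:8
cycle 2: issue SUB r5<-Add2 // r0:Add1,r1:7,r2:9,r3:2,r4:1,r5:Add2
cycle 3: issue ADD r0<-Add3 // r0:Add3,r1:7,r2:9,r3:2,r4:1,r5:Add2
cycle 4: CDB Add1=15; issue MUL r1<-Mul1 // r0:Add3,r1:Mul1,r2:9,r3:2,r4:1,r5:Add2
cycle 5: CDB Add2=6; issue SUB r2<-Add1 // r0:Add3,r1:Mul1,r2:Add1,r3:2,r4:1,r5:6
cycle 6: issue SUB r1<-Add2 // r0:Add3,r1:Add2,r2:Add1,r3:2,r4:1,r5:6

STATUS = TAG Add1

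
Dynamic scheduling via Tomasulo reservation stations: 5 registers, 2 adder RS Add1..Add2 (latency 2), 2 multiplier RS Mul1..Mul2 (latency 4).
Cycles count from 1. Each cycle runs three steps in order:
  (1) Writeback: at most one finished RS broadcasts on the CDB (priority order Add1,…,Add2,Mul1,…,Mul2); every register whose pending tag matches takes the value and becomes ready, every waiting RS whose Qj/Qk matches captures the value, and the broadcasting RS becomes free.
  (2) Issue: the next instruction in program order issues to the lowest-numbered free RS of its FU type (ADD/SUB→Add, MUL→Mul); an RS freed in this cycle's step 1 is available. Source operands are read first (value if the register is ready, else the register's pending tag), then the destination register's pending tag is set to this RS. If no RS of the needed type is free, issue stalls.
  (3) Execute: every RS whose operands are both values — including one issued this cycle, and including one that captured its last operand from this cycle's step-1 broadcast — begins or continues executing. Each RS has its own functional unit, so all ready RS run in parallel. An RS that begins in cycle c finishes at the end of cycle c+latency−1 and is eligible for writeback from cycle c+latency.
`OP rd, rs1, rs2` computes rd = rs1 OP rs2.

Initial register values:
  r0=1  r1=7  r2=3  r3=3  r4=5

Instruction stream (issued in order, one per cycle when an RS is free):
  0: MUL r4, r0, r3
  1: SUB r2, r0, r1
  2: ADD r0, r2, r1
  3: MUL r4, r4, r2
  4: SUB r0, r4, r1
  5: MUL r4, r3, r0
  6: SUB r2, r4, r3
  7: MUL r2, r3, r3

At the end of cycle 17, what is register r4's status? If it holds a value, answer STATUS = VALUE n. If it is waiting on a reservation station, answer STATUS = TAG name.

STATUS = VALUE -75

cycle 1: issue MUL r4<-Mul1 // r0:1,r1:7,r2:3,r3:3,r4:Mul1
cycle 2: issue SUB r2<-Add1 // r0:1,r1:7,r2:Add1,r3:3,r4:Mul1
cycle 3: issue ADD r0<-Add2 // r0:Add2,r1:7,r2:Add1,r3:3,r4:Mul1
cycle 4: CDB Add1=-6; issue MUL r4<-Mul2 // r0:Add2,r1:7,r2:-6,r3:3,r4:Mul2
cycle 5: CDB Mul1=3; issue SUB r0<-Add1 // r0:Add1,r1:7,r2:-6,r3:3,r4:Mul2
cycle 6: CDB Add2=1; issue MUL r4<-Mul1 // r0:Add1,r1:7,r2:-6,r3:3,r4:Mul1
cycle 7: issue SUB r2<-Add2 // r0:Add1,r1:7,r2:Add2,r3:3,r4:Mul1
cycle 8: stall // r0:Add1,r1:7,r2:Add2,r3:3,r4:Mul1
cycle 9: CDB Mul2=-18; issue MUL r2<-Mul2 // r0:Add1,r1:7,r2:Mul2,r3:3,r4:Mul1
cycle 10: - // r0:Add1,r1:7,r2:Mul2,r3:3,r4:Mul1
cycle 11: CDB Add1=-25 // r0:-25,r1:7,r2:Mul2,r3:3,r4:Mul1
cycle 12: - // r0:-25,r1:7,r2:Mul2,r3:3,r4:Mul1
cycle 13: CDB Mul2=9 // r0:-25,r1:7,r2:9,r3:3,r4:Mul1
cycle 14: - // r0:-25,r1:7,r2:9,r3:3,r4:Mul1
cycle 15: CDB Mul1=-75 // r0:-25,r1:7,r2:9,r3:3,r4:-75
cycle 16: - // r0:-25,r1:7,r2:9,r3:3,r4:-75
cycle 17: CDB Add2=-78 // r0:-25,r1:7,r2:9,r3:3,r4:-75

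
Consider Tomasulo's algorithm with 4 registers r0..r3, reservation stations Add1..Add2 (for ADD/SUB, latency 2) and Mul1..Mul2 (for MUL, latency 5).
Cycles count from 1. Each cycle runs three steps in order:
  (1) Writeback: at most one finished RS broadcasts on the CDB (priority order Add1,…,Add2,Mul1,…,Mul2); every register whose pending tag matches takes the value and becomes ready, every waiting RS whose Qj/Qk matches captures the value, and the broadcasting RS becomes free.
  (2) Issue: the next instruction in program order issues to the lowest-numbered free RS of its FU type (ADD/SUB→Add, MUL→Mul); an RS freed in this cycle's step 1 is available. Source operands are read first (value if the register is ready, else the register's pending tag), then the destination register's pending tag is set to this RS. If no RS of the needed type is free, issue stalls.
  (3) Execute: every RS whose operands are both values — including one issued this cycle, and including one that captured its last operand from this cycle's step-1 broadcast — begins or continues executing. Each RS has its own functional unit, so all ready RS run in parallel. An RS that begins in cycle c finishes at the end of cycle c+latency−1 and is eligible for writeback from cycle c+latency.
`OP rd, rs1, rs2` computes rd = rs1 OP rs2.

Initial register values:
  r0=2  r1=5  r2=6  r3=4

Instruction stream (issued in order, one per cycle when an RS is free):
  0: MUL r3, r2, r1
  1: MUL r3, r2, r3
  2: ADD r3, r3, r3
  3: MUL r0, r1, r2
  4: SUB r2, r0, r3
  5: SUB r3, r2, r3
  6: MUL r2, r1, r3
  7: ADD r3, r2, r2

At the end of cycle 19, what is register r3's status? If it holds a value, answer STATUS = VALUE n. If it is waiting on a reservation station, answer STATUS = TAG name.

  c1: issue MUL r3<-Mul1  regs: r0:2,r1:5,r2:6,r3:Mul1
  c2: issue MUL r3<-Mul2  regs: r0:2,r1:5,r2:6,r3:Mul2
  c3: issue ADD r3<-Add1  regs: r0:2,r1:5,r2:6,r3:Add1
  c4: stall  regs: r0:2,r1:5,r2:6,r3:Add1
  c5: stall  regs: r0:2,r1:5,r2:6,r3:Add1
  c6: CDB Mul1=30; issue MUL r0<-Mul1  regs: r0:Mul1,r1:5,r2:6,r3:Add1
  c7: issue SUB r2<-Add2  regs: r0:Mul1,r1:5,r2:Add2,r3:Add1
  c8: stall  regs: r0:Mul1,r1:5,r2:Add2,r3:Add1
  c9: stall  regs: r0:Mul1,r1:5,r2:Add2,r3:Add1
  c10: stall  regs: r0:Mul1,r1:5,r2:Add2,r3:Add1
  c11: CDB Mul1=30; stall  regs: r0:30,r1:5,r2:Add2,r3:Add1
  c12: CDB Mul2=180; stall  regs: r0:30,r1:5,r2:Add2,r3:Add1
  c13: stall  regs: r0:30,r1:5,r2:Add2,r3:Add1
  c14: CDB Add1=360; issue SUB r3<-Add1  regs: r0:30,r1:5,r2:Add2,r3:Add1
  c15: issue MUL r2<-Mul1  regs: r0:30,r1:5,r2:Mul1,r3:Add1
  c16: CDB Add2=-330; issue ADD r3<-Add2  regs: r0:30,r1:5,r2:Mul1,r3:Add2
  c17: -  regs: r0:30,r1:5,r2:Mul1,r3:Add2
  c18: CDB Add1=-690  regs: r0:30,r1:5,r2:Mul1,r3:Add2
  c19: -  regs: r0:30,r1:5,r2:Mul1,r3:Add2

STATUS = TAG Add2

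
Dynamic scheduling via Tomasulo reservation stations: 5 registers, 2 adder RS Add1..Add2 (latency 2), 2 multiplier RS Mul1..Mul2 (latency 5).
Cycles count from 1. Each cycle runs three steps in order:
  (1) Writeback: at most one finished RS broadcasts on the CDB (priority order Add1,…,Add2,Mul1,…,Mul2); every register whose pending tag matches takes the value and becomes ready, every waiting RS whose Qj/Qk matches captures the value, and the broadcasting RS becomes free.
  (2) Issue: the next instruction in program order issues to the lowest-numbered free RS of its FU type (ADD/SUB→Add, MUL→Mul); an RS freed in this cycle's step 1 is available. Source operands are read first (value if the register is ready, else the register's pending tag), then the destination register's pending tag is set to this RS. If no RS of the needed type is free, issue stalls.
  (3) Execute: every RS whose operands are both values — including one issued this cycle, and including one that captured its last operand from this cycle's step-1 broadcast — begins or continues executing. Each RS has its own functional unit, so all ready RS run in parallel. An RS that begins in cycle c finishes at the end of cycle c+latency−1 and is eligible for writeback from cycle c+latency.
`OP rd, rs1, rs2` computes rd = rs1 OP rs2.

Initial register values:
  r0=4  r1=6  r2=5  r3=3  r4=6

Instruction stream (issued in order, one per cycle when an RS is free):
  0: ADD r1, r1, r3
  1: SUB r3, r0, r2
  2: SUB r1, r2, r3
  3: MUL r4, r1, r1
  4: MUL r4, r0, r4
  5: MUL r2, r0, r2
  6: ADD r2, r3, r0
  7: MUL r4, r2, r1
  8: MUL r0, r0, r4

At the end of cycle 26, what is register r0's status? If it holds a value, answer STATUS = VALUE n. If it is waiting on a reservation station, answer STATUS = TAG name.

STATUS = VALUE 72

cycle 1: issue ADD r1<-Add1 // r0:4,r1:Add1,r2:5,r3:3,r4:6
cycle 2: issue SUB r3<-Add2 // r0:4,r1:Add1,r2:5,r3:Add2,r4:6
cycle 3: CDB Add1=9; issue SUB r1<-Add1 // r0:4,r1:Add1,r2:5,r3:Add2,r4:6
cycle 4: CDB Add2=-1; issue MUL r4<-Mul1 // r0:4,r1:Add1,r2:5,r3:-1,r4:Mul1
cycle 5: issue MUL r4<-Mul2 // r0:4,r1:Add1,r2:5,r3:-1,r4:Mul2
cycle 6: CDB Add1=6; stall // r0:4,r1:6,r2:5,r3:-1,r4:Mul2
cycle 7: stall // r0:4,r1:6,r2:5,r3:-1,r4:Mul2
cycle 8: stall // r0:4,r1:6,r2:5,r3:-1,r4:Mul2
cycle 9: stall // r0:4,r1:6,r2:5,r3:-1,r4:Mul2
cycle 10: stall // r0:4,r1:6,r2:5,r3:-1,r4:Mul2
cycle 11: CDB Mul1=36; issue MUL r2<-Mul1 // r0:4,r1:6,r2:Mul1,r3:-1,r4:Mul2
cycle 12: issue ADD r2<-Add1 // r0:4,r1:6,r2:Add1,r3:-1,r4:Mul2
cycle 13: stall // r0:4,r1:6,r2:Add1,r3:-1,r4:Mul2
cycle 14: CDB Add1=3; stall // r0:4,r1:6,r2:3,r3:-1,r4:Mul2
cycle 15: stall // r0:4,r1:6,r2:3,r3:-1,r4:Mul2
cycle 16: CDB Mul1=20; issue MUL r4<-Mul1 // r0:4,r1:6,r2:3,r3:-1,r4:Mul1
cycle 17: CDB Mul2=144; issue MUL r0<-Mul2 // r0:Mul2,r1:6,r2:3,r3:-1,r4:Mul1
cycle 18: - // r0:Mul2,r1:6,r2:3,r3:-1,r4:Mul1
cycle 19: - // r0:Mul2,r1:6,r2:3,r3:-1,r4:Mul1
cycle 20: - // r0:Mul2,r1:6,r2:3,r3:-1,r4:Mul1
cycle 21: CDB Mul1=18 // r0:Mul2,r1:6,r2:3,r3:-1,r4:18
cycle 22: - // r0:Mul2,r1:6,r2:3,r3:-1,r4:18
cycle 23: - // r0:Mul2,r1:6,r2:3,r3:-1,r4:18
cycle 24: - // r0:Mul2,r1:6,r2:3,r3:-1,r4:18
cycle 25: - // r0:Mul2,r1:6,r2:3,r3:-1,r4:18
cycle 26: CDB Mul2=72 // r0:72,r1:6,r2:3,r3:-1,r4:18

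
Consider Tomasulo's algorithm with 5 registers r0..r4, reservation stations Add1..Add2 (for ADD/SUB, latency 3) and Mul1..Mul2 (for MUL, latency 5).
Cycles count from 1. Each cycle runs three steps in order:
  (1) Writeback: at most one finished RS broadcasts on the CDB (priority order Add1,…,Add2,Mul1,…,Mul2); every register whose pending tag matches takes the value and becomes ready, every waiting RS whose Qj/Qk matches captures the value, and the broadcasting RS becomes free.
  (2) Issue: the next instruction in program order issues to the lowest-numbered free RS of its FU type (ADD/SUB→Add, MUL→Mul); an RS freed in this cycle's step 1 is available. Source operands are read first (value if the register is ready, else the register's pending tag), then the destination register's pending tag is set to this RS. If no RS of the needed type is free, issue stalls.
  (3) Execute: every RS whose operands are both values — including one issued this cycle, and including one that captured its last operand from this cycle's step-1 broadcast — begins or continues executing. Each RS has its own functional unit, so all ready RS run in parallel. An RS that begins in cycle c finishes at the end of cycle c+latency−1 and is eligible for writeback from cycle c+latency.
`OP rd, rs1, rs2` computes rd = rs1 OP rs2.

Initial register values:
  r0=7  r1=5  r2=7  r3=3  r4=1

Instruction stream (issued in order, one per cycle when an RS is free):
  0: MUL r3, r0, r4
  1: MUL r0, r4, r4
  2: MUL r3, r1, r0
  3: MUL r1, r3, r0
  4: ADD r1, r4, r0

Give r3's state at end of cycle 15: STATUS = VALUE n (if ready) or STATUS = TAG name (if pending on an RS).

STATUS = VALUE 5

c1: issue MUL r3<-Mul1 | r0:7,r1:5,r2:7,r3:Mul1,r4:1
c2: issue MUL r0<-Mul2 | r0:Mul2,r1:5,r2:7,r3:Mul1,r4:1
c3: stall | r0:Mul2,r1:5,r2:7,r3:Mul1,r4:1
c4: stall | r0:Mul2,r1:5,r2:7,r3:Mul1,r4:1
c5: stall | r0:Mul2,r1:5,r2:7,r3:Mul1,r4:1
c6: CDB Mul1=7; issue MUL r3<-Mul1 | r0:Mul2,r1:5,r2:7,r3:Mul1,r4:1
c7: CDB Mul2=1; issue MUL r1<-Mul2 | r0:1,r1:Mul2,r2:7,r3:Mul1,r4:1
c8: issue ADD r1<-Add1 | r0:1,r1:Add1,r2:7,r3:Mul1,r4:1
c9: - | r0:1,r1:Add1,r2:7,r3:Mul1,r4:1
c10: - | r0:1,r1:Add1,r2:7,r3:Mul1,r4:1
c11: CDB Add1=2 | r0:1,r1:2,r2:7,r3:Mul1,r4:1
c12: CDB Mul1=5 | r0:1,r1:2,r2:7,r3:5,r4:1
c13: - | r0:1,r1:2,r2:7,r3:5,r4:1
c14: - | r0:1,r1:2,r2:7,r3:5,r4:1
c15: - | r0:1,r1:2,r2:7,r3:5,r4:1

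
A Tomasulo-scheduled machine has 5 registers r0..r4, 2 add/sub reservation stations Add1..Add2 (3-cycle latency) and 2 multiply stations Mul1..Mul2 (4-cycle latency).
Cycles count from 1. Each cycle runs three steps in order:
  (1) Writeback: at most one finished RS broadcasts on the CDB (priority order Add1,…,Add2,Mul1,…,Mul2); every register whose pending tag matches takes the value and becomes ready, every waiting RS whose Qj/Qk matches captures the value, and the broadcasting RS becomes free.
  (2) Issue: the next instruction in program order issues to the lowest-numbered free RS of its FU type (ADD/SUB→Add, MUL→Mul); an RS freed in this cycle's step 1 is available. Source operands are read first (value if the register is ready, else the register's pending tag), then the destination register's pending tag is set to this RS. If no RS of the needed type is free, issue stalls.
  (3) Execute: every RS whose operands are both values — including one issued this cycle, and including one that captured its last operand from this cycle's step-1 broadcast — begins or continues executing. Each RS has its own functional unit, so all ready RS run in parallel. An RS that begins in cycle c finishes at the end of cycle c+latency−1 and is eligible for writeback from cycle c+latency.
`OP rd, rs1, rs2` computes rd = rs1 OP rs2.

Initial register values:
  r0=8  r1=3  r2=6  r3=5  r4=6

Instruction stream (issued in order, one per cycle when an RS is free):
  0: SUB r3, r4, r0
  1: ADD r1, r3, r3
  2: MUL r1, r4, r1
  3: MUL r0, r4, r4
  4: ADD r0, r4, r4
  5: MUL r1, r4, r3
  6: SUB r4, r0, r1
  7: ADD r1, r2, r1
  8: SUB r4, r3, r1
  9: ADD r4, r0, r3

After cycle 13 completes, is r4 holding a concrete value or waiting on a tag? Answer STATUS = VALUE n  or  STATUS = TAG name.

cycle 1: issue SUB r3<-Add1 // r0:8,r1:3,r2:6,r3:Add1,r4:6
cycle 2: issue ADD r1<-Add2 // r0:8,r1:Add2,r2:6,r3:Add1,r4:6
cycle 3: issue MUL r1<-Mul1 // r0:8,r1:Mul1,r2:6,r3:Add1,r4:6
cycle 4: CDB Add1=-2; issue MUL r0<-Mul2 // r0:Mul2,r1:Mul1,r2:6,r3:-2,r4:6
cycle 5: issue ADD r0<-Add1 // r0:Add1,r1:Mul1,r2:6,r3:-2,r4:6
cycle 6: stall // r0:Add1,r1:Mul1,r2:6,r3:-2,r4:6
cycle 7: CDB Add2=-4; stall // r0:Add1,r1:Mul1,r2:6,r3:-2,r4:6
cycle 8: CDB Add1=12; stall // r0:12,r1:Mul1,r2:6,r3:-2,r4:6
cycle 9: CDB Mul2=36; issue MUL r1<-Mul2 // r0:12,r1:Mul2,r2:6,r3:-2,r4:6
cycle 10: issue SUB r4<-Add1 // r0:12,r1:Mul2,r2:6,r3:-2,r4:Add1
cycle 11: CDB Mul1=-24; issue ADD r1<-Add2 // r0:12,r1:Add2,r2:6,r3:-2,r4:Add1
cycle 12: stall // r0:12,r1:Add2,r2:6,r3:-2,r4:Add1
cycle 13: CDB Mul2=-12; stall // r0:12,r1:Add2,r2:6,r3:-2,r4:Add1

STATUS = TAG Add1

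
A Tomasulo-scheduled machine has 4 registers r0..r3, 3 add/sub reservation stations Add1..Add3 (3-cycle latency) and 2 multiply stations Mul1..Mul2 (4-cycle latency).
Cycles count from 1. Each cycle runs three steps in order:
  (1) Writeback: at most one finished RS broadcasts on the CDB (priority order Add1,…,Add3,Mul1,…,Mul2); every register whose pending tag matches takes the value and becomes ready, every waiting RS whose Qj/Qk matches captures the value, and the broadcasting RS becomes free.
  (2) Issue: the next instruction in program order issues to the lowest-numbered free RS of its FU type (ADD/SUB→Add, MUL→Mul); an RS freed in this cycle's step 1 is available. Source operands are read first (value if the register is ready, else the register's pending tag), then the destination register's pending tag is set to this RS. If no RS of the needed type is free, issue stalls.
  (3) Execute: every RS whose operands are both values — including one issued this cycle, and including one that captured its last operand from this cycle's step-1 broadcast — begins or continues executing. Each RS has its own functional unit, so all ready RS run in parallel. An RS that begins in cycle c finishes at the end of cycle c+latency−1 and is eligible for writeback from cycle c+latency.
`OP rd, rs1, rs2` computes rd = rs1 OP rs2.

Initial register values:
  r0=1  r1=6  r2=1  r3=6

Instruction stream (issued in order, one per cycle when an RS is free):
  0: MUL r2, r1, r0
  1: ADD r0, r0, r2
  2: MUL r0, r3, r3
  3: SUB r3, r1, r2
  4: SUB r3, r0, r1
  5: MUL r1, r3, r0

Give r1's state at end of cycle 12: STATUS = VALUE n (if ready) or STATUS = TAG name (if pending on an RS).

STATUS = TAG Mul1

  c1: issue MUL r2<-Mul1  regs: r0:1,r1:6,r2:Mul1,r3:6
  c2: issue ADD r0<-Add1  regs: r0:Add1,r1:6,r2:Mul1,r3:6
  c3: issue MUL r0<-Mul2  regs: r0:Mul2,r1:6,r2:Mul1,r3:6
  c4: issue SUB r3<-Add2  regs: r0:Mul2,r1:6,r2:Mul1,r3:Add2
  c5: CDB Mul1=6; issue SUB r3<-Add3  regs: r0:Mul2,r1:6,r2:6,r3:Add3
  c6: issue MUL r1<-Mul1  regs: r0:Mul2,r1:Mul1,r2:6,r3:Add3
  c7: CDB Mul2=36  regs: r0:36,r1:Mul1,r2:6,r3:Add3
  c8: CDB Add1=7  regs: r0:36,r1:Mul1,r2:6,r3:Add3
  c9: CDB Add2=0  regs: r0:36,r1:Mul1,r2:6,r3:Add3
  c10: CDB Add3=30  regs: r0:36,r1:Mul1,r2:6,r3:30
  c11: -  regs: r0:36,r1:Mul1,r2:6,r3:30
  c12: -  regs: r0:36,r1:Mul1,r2:6,r3:30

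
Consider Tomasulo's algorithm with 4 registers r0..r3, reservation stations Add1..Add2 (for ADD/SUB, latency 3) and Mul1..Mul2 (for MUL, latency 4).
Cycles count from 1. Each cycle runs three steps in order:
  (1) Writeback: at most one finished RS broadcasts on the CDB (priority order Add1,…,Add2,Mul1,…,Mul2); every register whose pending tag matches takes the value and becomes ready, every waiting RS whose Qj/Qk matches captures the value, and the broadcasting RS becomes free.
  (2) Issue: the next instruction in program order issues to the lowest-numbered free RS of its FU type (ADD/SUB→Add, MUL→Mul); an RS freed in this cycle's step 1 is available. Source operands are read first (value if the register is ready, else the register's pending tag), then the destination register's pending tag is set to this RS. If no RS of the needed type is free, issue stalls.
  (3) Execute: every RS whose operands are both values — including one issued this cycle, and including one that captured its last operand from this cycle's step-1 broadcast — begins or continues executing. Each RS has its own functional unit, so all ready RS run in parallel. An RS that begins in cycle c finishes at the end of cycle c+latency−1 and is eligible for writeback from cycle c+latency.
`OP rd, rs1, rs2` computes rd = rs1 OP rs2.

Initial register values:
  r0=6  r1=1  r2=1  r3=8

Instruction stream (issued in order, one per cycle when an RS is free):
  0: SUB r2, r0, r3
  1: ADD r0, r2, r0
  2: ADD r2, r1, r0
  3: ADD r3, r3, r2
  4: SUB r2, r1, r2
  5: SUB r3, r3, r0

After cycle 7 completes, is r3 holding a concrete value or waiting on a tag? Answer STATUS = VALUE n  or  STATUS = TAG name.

STATUS = TAG Add2

c1: issue SUB r2<-Add1 | r0:6,r1:1,r2:Add1,r3:8
c2: issue ADD r0<-Add2 | r0:Add2,r1:1,r2:Add1,r3:8
c3: stall | r0:Add2,r1:1,r2:Add1,r3:8
c4: CDB Add1=-2; issue ADD r2<-Add1 | r0:Add2,r1:1,r2:Add1,r3:8
c5: stall | r0:Add2,r1:1,r2:Add1,r3:8
c6: stall | r0:Add2,r1:1,r2:Add1,r3:8
c7: CDB Add2=4; issue ADD r3<-Add2 | r0:4,r1:1,r2:Add1,r3:Add2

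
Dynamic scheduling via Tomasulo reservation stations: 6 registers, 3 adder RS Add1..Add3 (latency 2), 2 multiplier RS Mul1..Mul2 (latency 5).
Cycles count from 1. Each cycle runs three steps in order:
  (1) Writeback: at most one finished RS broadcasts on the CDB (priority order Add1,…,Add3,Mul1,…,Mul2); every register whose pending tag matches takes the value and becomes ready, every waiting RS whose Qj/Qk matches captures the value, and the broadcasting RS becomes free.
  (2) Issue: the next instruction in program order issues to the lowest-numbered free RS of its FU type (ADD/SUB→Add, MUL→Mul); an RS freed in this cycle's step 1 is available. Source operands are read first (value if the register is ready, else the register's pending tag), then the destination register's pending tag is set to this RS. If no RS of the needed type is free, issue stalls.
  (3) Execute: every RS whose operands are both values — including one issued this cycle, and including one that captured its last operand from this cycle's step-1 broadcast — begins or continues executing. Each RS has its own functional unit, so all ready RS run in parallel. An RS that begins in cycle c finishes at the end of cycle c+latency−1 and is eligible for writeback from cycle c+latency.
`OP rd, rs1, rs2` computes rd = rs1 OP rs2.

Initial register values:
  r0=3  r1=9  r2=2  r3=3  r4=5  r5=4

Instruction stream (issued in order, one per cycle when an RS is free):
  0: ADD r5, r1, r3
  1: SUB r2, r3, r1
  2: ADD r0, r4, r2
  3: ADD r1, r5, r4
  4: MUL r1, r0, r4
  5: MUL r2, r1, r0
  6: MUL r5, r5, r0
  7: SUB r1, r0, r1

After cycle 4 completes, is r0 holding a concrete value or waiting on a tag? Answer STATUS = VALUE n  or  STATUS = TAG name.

STATUS = TAG Add1

c1: issue ADD r5<-Add1 | r0:3,r1:9,r2:2,r3:3,r4:5,r5:Add1
c2: issue SUB r2<-Add2 | r0:3,r1:9,r2:Add2,r3:3,r4:5,r5:Add1
c3: CDB Add1=12; issue ADD r0<-Add1 | r0:Add1,r1:9,r2:Add2,r3:3,r4:5,r5:12
c4: CDB Add2=-6; issue ADD r1<-Add2 | r0:Add1,r1:Add2,r2:-6,r3:3,r4:5,r5:12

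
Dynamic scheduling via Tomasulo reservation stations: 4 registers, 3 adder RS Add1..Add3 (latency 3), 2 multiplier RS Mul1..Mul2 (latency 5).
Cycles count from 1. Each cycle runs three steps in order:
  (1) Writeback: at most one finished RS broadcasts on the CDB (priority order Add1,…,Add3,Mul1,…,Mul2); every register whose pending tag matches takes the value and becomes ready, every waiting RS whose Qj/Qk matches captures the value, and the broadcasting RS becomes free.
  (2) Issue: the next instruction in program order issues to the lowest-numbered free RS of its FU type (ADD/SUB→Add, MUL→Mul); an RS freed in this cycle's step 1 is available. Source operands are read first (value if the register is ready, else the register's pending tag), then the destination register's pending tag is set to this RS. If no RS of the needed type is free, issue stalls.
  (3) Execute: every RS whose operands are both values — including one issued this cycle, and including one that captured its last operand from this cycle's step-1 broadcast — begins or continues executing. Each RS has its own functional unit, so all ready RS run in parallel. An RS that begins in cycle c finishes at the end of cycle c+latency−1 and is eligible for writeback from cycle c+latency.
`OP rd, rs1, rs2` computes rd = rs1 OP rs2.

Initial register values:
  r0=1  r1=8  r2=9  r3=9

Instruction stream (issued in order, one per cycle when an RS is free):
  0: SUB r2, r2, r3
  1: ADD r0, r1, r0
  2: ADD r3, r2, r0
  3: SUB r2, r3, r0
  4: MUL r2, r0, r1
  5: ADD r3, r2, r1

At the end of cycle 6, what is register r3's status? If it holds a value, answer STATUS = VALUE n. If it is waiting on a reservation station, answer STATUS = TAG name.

STATUS = TAG Add2

c1: issue SUB r2<-Add1 | r0:1,r1:8,r2:Add1,r3:9
c2: issue ADD r0<-Add2 | r0:Add2,r1:8,r2:Add1,r3:9
c3: issue ADD r3<-Add3 | r0:Add2,r1:8,r2:Add1,r3:Add3
c4: CDB Add1=0; issue SUB r2<-Add1 | r0:Add2,r1:8,r2:Add1,r3:Add3
c5: CDB Add2=9; issue MUL r2<-Mul1 | r0:9,r1:8,r2:Mul1,r3:Add3
c6: issue ADD r3<-Add2 | r0:9,r1:8,r2:Mul1,r3:Add2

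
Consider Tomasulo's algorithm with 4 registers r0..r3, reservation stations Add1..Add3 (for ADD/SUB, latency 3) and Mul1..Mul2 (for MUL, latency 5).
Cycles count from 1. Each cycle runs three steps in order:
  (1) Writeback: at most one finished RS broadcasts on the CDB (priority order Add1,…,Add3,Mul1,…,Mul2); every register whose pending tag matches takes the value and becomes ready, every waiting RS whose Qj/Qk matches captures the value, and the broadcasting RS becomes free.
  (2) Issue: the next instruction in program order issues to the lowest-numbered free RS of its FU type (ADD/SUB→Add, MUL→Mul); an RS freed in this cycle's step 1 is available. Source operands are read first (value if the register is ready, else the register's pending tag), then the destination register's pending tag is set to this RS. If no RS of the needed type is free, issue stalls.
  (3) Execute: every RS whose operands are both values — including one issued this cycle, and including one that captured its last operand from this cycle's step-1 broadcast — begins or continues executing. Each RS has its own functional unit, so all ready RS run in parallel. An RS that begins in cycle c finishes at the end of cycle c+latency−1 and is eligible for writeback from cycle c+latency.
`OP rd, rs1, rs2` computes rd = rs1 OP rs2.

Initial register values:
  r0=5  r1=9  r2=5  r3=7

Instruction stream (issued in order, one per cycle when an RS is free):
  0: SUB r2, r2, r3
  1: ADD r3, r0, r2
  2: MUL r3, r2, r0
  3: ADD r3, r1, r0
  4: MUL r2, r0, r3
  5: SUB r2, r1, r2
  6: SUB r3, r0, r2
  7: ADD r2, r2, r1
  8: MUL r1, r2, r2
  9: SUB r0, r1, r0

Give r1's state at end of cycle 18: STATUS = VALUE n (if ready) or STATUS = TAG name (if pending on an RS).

STATUS = TAG Mul1

c1: issue SUB r2<-Add1 | r0:5,r1:9,r2:Add1,r3:7
c2: issue ADD r3<-Add2 | r0:5,r1:9,r2:Add1,r3:Add2
c3: issue MUL r3<-Mul1 | r0:5,r1:9,r2:Add1,r3:Mul1
c4: CDB Add1=-2; issue ADD r3<-Add1 | r0:5,r1:9,r2:-2,r3:Add1
c5: issue MUL r2<-Mul2 | r0:5,r1:9,r2:Mul2,r3:Add1
c6: issue SUB r2<-Add3 | r0:5,r1:9,r2:Add3,r3:Add1
c7: CDB Add1=14; issue SUB r3<-Add1 | r0:5,r1:9,r2:Add3,r3:Add1
c8: CDB Add2=3; issue ADD r2<-Add2 | r0:5,r1:9,r2:Add2,r3:Add1
c9: CDB Mul1=-10; issue MUL r1<-Mul1 | r0:5,r1:Mul1,r2:Add2,r3:Add1
c10: stall | r0:5,r1:Mul1,r2:Add2,r3:Add1
c11: stall | r0:5,r1:Mul1,r2:Add2,r3:Add1
c12: CDB Mul2=70; stall | r0:5,r1:Mul1,r2:Add2,r3:Add1
c13: stall | r0:5,r1:Mul1,r2:Add2,r3:Add1
c14: stall | r0:5,r1:Mul1,r2:Add2,r3:Add1
c15: CDB Add3=-61; issue SUB r0<-Add3 | r0:Add3,r1:Mul1,r2:Add2,r3:Add1
c16: - | r0:Add3,r1:Mul1,r2:Add2,r3:Add1
c17: - | r0:Add3,r1:Mul1,r2:Add2,r3:Add1
c18: CDB Add1=66 | r0:Add3,r1:Mul1,r2:Add2,r3:66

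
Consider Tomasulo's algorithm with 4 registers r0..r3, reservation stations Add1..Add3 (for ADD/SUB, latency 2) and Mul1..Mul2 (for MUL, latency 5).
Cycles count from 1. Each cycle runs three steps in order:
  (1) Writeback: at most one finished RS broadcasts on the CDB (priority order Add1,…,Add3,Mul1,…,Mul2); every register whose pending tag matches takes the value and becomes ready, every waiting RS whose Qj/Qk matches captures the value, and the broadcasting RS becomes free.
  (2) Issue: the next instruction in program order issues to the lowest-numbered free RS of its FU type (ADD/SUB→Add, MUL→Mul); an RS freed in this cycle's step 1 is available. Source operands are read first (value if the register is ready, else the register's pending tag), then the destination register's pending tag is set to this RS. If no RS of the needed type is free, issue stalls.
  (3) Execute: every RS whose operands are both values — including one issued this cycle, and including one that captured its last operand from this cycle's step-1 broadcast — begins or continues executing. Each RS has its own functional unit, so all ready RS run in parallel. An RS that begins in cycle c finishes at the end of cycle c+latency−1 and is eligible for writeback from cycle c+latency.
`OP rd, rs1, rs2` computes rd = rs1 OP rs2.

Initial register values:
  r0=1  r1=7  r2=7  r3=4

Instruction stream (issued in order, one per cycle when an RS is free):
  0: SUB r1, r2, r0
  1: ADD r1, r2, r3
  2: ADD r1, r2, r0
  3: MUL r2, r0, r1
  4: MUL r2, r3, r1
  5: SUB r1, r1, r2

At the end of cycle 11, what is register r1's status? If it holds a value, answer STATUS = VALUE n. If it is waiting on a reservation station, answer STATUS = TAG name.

  c1: issue SUB r1<-Add1  regs: r0:1,r1:Add1,r2:7,r3:4
  c2: issue ADD r1<-Add2  regs: r0:1,r1:Add2,r2:7,r3:4
  c3: CDB Add1=6; issue ADD r1<-Add1  regs: r0:1,r1:Add1,r2:7,r3:4
  c4: CDB Add2=11; issue MUL r2<-Mul1  regs: r0:1,r1:Add1,r2:Mul1,r3:4
  c5: CDB Add1=8; issue MUL r2<-Mul2  regs: r0:1,r1:8,r2:Mul2,r3:4
  c6: issue SUB r1<-Add1  regs: r0:1,r1:Add1,r2:Mul2,r3:4
  c7: -  regs: r0:1,r1:Add1,r2:Mul2,r3:4
  c8: -  regs: r0:1,r1:Add1,r2:Mul2,r3:4
  c9: -  regs: r0:1,r1:Add1,r2:Mul2,r3:4
  c10: CDB Mul1=8  regs: r0:1,r1:Add1,r2:Mul2,r3:4
  c11: CDB Mul2=32  regs: r0:1,r1:Add1,r2:32,r3:4

STATUS = TAG Add1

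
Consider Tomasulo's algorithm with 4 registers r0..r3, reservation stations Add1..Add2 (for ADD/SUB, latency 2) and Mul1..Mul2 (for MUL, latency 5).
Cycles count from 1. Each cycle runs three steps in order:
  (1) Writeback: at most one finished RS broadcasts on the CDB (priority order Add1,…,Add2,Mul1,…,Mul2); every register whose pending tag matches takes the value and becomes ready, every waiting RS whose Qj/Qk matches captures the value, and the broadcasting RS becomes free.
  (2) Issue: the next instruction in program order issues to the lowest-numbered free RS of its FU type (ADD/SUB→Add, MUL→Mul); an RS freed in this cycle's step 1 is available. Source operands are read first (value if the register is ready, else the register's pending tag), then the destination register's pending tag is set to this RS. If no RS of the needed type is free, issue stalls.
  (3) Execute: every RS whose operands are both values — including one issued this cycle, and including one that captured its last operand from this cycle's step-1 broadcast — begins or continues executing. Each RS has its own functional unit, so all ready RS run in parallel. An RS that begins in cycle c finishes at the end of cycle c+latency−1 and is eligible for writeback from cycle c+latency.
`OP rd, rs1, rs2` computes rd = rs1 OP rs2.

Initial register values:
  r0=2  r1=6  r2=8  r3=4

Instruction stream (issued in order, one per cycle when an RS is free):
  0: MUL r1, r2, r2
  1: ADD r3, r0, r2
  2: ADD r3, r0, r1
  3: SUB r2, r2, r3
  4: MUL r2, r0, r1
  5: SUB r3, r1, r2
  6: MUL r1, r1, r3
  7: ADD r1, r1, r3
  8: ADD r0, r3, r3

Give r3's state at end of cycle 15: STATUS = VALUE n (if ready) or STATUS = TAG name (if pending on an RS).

STATUS = VALUE -64

  c1: issue MUL r1<-Mul1  regs: r0:2,r1:Mul1,r2:8,r3:4
  c2: issue ADD r3<-Add1  regs: r0:2,r1:Mul1,r2:8,r3:Add1
  c3: issue ADD r3<-Add2  regs: r0:2,r1:Mul1,r2:8,r3:Add2
  c4: CDB Add1=10; issue SUB r2<-Add1  regs: r0:2,r1:Mul1,r2:Add1,r3:Add2
  c5: issue MUL r2<-Mul2  regs: r0:2,r1:Mul1,r2:Mul2,r3:Add2
  c6: CDB Mul1=64; stall  regs: r0:2,r1:64,r2:Mul2,r3:Add2
  c7: stall  regs: r0:2,r1:64,r2:Mul2,r3:Add2
  c8: CDB Add2=66; issue SUB r3<-Add2  regs: r0:2,r1:64,r2:Mul2,r3:Add2
  c9: issue MUL r1<-Mul1  regs: r0:2,r1:Mul1,r2:Mul2,r3:Add2
  c10: CDB Add1=-58; issue ADD r1<-Add1  regs: r0:2,r1:Add1,r2:Mul2,r3:Add2
  c11: CDB Mul2=128; stall  regs: r0:2,r1:Add1,r2:128,r3:Add2
  c12: stall  regs: r0:2,r1:Add1,r2:128,r3:Add2
  c13: CDB Add2=-64; issue ADD r0<-Add2  regs: r0:Add2,r1:Add1,r2:128,r3:-64
  c14: -  regs: r0:Add2,r1:Add1,r2:128,r3:-64
  c15: CDB Add2=-128  regs: r0:-128,r1:Add1,r2:128,r3:-64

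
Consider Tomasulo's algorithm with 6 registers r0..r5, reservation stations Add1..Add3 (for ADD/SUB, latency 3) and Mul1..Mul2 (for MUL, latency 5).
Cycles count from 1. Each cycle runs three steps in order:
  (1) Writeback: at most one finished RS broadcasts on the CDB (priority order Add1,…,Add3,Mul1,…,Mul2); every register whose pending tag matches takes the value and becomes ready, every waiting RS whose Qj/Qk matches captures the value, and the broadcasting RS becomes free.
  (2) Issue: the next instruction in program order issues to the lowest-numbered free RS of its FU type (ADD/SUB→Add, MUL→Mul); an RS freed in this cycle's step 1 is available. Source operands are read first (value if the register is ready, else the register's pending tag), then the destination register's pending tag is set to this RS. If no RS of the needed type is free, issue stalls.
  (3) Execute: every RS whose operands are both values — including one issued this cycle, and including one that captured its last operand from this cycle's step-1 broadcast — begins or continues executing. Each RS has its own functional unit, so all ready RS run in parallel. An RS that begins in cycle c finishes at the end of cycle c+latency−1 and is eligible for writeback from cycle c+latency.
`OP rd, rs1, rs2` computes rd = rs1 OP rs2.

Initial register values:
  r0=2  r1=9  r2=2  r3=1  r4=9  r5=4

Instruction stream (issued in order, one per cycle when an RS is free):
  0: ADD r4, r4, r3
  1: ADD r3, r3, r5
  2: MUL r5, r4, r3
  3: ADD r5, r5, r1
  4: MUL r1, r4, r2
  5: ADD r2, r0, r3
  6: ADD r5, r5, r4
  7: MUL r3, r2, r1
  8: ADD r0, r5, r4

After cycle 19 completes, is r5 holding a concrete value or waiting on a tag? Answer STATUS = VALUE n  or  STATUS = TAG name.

STATUS = VALUE 69

cycle 1: issue ADD r4<-Add1 // r0:2,r1:9,r2:2,r3:1,r4:Add1,r5:4
cycle 2: issue ADD r3<-Add2 // r0:2,r1:9,r2:2,r3:Add2,r4:Add1,r5:4
cycle 3: issue MUL r5<-Mul1 // r0:2,r1:9,r2:2,r3:Add2,r4:Add1,r5:Mul1
cycle 4: CDB Add1=10; issue ADD r5<-Add1 // r0:2,r1:9,r2:2,r3:Add2,r4:10,r5:Add1
cycle 5: CDB Add2=5; issue MUL r1<-Mul2 // r0:2,r1:Mul2,r2:2,r3:5,r4:10,r5:Add1
cycle 6: issue ADD r2<-Add2 // r0:2,r1:Mul2,r2:Add2,r3:5,r4:10,r5:Add1
cycle 7: issue ADD r5<-Add3 // r0:2,r1:Mul2,r2:Add2,r3:5,r4:10,r5:Add3
cycle 8: stall // r0:2,r1:Mul2,r2:Add2,r3:5,r4:10,r5:Add3
cycle 9: CDB Add2=7; stall // r0:2,r1:Mul2,r2:7,r3:5,r4:10,r5:Add3
cycle 10: CDB Mul1=50; issue MUL r3<-Mul1 // r0:2,r1:Mul2,r2:7,r3:Mul1,r4:10,r5:Add3
cycle 11: CDB Mul2=20; issue ADD r0<-Add2 // r0:Add2,r1:20,r2:7,r3:Mul1,r4:10,r5:Add3
cycle 12: - // r0:Add2,r1:20,r2:7,r3:Mul1,r4:10,r5:Add3
cycle 13: CDB Add1=59 // r0:Add2,r1:20,r2:7,r3:Mul1,r4:10,r5:Add3
cycle 14: - // r0:Add2,r1:20,r2:7,r3:Mul1,r4:10,r5:Add3
cycle 15: - // r0:Add2,r1:20,r2:7,r3:Mul1,r4:10,r5:Add3
cycle 16: CDB Add3=69 // r0:Add2,r1:20,r2:7,r3:Mul1,r4:10,r5:69
cycle 17: CDB Mul1=140 // r0:Add2,r1:20,r2:7,r3:140,r4:10,r5:69
cycle 18: - // r0:Add2,r1:20,r2:7,r3:140,r4:10,r5:69
cycle 19: CDB Add2=79 // r0:79,r1:20,r2:7,r3:140,r4:10,r5:69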